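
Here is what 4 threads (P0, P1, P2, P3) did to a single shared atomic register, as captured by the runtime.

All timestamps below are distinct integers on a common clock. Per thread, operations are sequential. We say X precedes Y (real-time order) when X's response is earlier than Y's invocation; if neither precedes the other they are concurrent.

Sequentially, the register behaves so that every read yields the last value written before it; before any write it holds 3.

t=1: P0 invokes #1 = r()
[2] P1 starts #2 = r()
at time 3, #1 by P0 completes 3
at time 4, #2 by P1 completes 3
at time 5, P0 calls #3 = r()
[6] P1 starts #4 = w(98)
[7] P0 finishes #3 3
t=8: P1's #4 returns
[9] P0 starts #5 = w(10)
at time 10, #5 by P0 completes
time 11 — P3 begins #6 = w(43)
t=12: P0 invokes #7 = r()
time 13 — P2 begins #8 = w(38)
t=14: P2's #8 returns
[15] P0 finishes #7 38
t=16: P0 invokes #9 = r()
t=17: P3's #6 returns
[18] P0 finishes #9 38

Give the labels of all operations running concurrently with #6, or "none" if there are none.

#7, #8, #9

concurrent with #6 ([11,17]): every op whose interval crosses 11..17
#1 [1,3]: before
#2 [2,4]: before
#3 [5,7]: before
#4 [6,8]: before
#5 [9,10]: before
#7 [12,15]: concurrent
#8 [13,14]: concurrent
#9 [16,18]: concurrent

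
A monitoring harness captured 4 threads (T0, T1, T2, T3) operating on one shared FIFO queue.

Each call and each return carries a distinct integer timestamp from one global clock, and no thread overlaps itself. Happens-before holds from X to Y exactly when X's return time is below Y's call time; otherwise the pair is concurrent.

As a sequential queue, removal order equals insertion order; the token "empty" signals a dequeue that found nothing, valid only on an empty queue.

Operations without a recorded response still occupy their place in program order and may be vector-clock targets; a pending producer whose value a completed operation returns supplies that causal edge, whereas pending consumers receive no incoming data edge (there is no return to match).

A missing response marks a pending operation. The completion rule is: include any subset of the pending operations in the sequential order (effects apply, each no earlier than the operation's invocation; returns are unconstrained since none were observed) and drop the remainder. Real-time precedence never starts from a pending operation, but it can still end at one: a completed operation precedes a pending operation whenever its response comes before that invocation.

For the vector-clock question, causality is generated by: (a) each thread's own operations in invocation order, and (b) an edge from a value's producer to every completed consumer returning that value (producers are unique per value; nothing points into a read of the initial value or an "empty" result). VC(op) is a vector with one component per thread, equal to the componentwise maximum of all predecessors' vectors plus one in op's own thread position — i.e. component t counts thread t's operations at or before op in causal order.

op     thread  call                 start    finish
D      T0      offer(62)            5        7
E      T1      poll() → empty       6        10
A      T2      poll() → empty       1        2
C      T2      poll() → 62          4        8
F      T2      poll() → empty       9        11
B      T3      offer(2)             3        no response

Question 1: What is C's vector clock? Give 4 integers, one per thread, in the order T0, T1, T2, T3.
Answer: (1, 0, 2, 0)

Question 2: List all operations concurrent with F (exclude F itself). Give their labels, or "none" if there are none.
Answer: B, E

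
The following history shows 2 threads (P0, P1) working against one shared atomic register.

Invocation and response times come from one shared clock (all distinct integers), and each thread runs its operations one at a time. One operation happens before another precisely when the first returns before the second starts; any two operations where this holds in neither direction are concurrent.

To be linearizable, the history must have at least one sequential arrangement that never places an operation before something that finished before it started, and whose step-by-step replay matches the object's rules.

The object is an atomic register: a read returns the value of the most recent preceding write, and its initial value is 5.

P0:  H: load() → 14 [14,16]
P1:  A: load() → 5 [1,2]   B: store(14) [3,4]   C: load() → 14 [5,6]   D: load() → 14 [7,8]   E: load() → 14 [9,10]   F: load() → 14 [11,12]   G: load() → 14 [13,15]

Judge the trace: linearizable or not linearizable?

linearizable

a witness: A, B, C, D, E, F, G, H
after step 1 (A load() → 5): value 5
after step 2 (B store(14)): value 14
after step 3 (C load() → 14): value 14
after step 4 (D load() → 14): value 14
after step 5 (E load() → 14): value 14
after step 6 (F load() → 14): value 14
after step 7 (G load() → 14): value 14
after step 8 (H load() → 14): value 14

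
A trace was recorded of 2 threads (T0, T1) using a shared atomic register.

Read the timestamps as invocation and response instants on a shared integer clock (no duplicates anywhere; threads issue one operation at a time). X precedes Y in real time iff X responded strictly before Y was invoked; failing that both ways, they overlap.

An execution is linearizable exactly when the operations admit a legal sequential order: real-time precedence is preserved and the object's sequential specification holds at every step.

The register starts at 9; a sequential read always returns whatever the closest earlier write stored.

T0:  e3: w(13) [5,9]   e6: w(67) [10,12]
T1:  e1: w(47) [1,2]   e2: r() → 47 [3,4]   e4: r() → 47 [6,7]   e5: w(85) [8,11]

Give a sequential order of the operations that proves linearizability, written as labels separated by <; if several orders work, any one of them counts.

step 1: e1 w(47) — value 47
step 2: e2 r() → 47 — value 47
step 3: e4 r() → 47 — value 47
step 4: e3 w(13) — value 13
step 5: e5 w(85) — value 85
step 6: e6 w(67) — value 67

e1 < e2 < e4 < e3 < e5 < e6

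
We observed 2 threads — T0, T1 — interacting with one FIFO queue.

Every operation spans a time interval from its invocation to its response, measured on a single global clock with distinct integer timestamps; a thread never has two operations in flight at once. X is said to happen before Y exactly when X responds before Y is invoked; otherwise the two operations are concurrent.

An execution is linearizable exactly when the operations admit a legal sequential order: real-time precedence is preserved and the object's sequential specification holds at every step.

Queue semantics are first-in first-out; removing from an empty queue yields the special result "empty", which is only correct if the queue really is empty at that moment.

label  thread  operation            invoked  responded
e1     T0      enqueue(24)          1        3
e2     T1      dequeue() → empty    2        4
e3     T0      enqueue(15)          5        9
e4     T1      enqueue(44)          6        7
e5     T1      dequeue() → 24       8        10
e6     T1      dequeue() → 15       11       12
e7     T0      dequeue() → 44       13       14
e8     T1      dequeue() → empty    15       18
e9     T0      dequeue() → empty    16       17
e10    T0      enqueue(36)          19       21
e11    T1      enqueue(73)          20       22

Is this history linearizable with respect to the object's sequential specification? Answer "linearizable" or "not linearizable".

linearizable

one valid linearization: e2, e1, e3, e4, e5, e6, e7, e8, e9, e10, e11
step 1: e2 dequeue() → empty — queue <>
step 2: e1 enqueue(24) — queue <24>
step 3: e3 enqueue(15) — queue <24,15>
step 4: e4 enqueue(44) — queue <24,15,44>
step 5: e5 dequeue() → 24 — queue <15,44>
step 6: e6 dequeue() → 15 — queue <44>
step 7: e7 dequeue() → 44 — queue <>
step 8: e8 dequeue() → empty — queue <>
step 9: e9 dequeue() → empty — queue <>
step 10: e10 enqueue(36) — queue <36>
step 11: e11 enqueue(73) — queue <36,73>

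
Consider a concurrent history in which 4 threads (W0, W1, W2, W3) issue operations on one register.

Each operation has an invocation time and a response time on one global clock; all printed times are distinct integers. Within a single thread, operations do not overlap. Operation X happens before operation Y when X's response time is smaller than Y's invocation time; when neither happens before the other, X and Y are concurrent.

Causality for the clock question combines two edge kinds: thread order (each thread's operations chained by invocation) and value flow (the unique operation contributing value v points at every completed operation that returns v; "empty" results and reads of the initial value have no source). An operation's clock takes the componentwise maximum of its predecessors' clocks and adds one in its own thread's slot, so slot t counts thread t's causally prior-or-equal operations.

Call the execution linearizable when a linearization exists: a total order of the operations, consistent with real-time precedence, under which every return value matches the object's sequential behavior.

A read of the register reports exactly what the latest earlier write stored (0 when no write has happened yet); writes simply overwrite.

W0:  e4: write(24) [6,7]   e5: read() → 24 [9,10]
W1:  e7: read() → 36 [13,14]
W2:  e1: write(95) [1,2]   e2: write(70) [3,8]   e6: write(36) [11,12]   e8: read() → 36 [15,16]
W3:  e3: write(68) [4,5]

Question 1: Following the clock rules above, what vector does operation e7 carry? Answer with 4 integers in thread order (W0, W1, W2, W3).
Answer: (0, 1, 3, 0)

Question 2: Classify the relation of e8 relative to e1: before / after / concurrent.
Answer: after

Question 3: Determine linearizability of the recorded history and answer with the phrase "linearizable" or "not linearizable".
witness order: e1, e2, e3, e4, e5, e6, e7, e8
after step 1 (e1 write(95)): value 95
after step 2 (e2 write(70)): value 70
after step 3 (e3 write(68)): value 68
after step 4 (e4 write(24)): value 24
after step 5 (e5 read() → 24): value 24
after step 6 (e6 write(36)): value 36
after step 7 (e7 read() → 36): value 36
after step 8 (e8 read() → 36): value 36

linearizable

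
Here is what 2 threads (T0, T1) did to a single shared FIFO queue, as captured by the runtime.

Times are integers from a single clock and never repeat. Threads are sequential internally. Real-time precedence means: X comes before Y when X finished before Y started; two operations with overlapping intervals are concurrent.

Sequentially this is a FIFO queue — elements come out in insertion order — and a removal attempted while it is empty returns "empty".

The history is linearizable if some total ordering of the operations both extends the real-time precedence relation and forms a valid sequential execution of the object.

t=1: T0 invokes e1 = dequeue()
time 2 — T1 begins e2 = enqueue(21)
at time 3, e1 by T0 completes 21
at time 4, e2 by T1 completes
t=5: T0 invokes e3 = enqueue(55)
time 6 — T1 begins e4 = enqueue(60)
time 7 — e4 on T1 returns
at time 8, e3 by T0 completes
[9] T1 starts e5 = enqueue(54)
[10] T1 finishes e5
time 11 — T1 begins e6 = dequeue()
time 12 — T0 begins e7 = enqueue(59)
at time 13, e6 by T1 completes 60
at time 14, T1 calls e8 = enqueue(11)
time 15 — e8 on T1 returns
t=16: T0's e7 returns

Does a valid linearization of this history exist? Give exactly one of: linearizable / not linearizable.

linearizable

witness order: e2, e1, e4, e3, e5, e6, e7, e8
after step 1 (e2 enqueue(21)): queue <21>
after step 2 (e1 dequeue() → 21): queue <>
after step 3 (e4 enqueue(60)): queue <60>
after step 4 (e3 enqueue(55)): queue <60,55>
after step 5 (e5 enqueue(54)): queue <60,55,54>
after step 6 (e6 dequeue() → 60): queue <55,54>
after step 7 (e7 enqueue(59)): queue <55,54,59>
after step 8 (e8 enqueue(11)): queue <55,54,59,11>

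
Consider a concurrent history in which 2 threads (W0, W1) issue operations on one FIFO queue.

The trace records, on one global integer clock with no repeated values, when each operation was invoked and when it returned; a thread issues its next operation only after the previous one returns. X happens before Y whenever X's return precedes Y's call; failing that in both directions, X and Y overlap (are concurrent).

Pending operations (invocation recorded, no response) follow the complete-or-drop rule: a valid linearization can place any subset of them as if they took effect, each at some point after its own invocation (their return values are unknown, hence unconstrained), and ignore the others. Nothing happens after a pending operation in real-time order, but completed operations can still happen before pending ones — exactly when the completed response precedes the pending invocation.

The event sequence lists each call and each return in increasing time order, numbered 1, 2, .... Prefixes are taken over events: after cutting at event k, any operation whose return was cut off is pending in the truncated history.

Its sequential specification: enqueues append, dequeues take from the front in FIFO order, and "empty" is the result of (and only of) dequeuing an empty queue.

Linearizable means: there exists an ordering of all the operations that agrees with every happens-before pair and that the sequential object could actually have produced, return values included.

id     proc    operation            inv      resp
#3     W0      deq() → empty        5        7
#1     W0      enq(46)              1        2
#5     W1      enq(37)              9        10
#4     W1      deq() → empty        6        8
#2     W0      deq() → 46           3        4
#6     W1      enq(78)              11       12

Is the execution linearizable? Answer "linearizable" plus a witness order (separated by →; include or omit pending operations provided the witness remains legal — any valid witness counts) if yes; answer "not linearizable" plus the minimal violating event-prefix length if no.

linearizable — witness: #1 → #2 → #3 → #4 → #5 → #6

1. #1 enq(46), leaving queue <46>
2. #2 deq() → 46, leaving queue <>
3. #3 deq() → empty, leaving queue <>
4. #4 deq() → empty, leaving queue <>
5. #5 enq(37), leaving queue <37>
6. #6 enq(78), leaving queue <37,78>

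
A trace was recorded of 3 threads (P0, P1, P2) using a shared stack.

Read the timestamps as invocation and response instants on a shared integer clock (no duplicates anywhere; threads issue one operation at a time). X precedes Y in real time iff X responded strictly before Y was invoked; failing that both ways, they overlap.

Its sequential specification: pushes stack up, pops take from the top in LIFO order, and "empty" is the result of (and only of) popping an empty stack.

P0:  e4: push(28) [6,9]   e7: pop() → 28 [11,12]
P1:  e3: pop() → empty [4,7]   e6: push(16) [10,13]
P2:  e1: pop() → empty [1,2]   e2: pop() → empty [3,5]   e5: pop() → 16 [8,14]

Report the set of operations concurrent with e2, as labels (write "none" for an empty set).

e3

e2 spans [3,5]: anything still running between times 3 and 5 counts as concurrent
e1 [1,2]: before
e3 [4,7]: concurrent
e4 [6,9]: after
e5 [8,14]: after
e6 [10,13]: after
e7 [11,12]: after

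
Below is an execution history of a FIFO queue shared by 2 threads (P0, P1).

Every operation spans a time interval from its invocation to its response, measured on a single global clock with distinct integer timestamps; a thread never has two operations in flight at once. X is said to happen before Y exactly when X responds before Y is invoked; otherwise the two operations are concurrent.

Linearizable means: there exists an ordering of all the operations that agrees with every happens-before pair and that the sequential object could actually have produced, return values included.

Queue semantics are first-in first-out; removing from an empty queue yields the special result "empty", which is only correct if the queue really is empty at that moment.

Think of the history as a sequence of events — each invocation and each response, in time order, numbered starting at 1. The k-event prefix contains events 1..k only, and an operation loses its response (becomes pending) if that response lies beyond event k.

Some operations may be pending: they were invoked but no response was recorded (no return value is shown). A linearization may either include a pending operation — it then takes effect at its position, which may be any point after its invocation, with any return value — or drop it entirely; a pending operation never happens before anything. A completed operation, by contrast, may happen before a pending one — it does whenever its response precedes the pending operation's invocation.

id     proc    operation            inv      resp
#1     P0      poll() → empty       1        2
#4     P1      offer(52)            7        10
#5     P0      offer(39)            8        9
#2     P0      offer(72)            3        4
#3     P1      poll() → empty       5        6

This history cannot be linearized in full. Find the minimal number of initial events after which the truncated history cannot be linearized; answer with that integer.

6

one valid order for events 1..5 is #1, #2:
1. #1 poll() → empty, leaving queue <>
2. #2 offer(72), leaving queue <72>
include event 6 — #3 responding at 6 — and every candidate order breaks
one such order, #1, #2, #3, breaks at step 3 where #3 poll() → empty is illegal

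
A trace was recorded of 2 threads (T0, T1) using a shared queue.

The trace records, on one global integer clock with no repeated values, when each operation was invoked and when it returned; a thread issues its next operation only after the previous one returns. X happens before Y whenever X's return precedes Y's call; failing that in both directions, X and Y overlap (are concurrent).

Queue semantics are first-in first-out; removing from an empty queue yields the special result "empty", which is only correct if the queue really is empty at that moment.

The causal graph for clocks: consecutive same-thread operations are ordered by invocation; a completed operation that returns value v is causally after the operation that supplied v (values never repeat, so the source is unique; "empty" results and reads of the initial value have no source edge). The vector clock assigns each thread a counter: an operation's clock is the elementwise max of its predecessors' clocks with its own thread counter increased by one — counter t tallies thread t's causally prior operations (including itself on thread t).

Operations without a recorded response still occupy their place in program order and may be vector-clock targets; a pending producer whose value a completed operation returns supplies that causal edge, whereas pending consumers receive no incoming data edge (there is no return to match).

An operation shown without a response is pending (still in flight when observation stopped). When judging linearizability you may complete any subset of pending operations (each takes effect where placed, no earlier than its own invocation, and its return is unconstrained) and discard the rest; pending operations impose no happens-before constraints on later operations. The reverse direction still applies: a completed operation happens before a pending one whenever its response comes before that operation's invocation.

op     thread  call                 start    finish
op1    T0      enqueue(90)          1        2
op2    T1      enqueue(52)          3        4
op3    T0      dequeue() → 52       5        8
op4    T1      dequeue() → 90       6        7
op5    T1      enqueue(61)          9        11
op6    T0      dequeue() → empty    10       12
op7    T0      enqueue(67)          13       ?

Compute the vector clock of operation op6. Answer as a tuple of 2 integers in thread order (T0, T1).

invoked at 3, op2 has no predecessors; its own T1 bump gives (0, 1)
invoked at 1, op1 has no predecessors; its own T0 bump gives (1, 0)
op4 (invocation 6): componentwise max over VC(op1)=(1, 0), VC(op2)=(0, 1), +1 at T1, giving (1, 2)
op3 (invocation 5): componentwise max over VC(op1)=(1, 0), VC(op2)=(0, 1), +1 at T0, giving (2, 1)
op5 (invocation 9): componentwise max over VC(op4)=(1, 2), +1 at T1, giving (1, 3)
op6 (invocation 10): componentwise max over VC(op3)=(2, 1), +1 at T0, giving (3, 1)
op7 (invocation 13): componentwise max over VC(op6)=(3, 1), +1 at T0, giving (4, 1)
target: VC(op6) = (3, 1)

(3, 1)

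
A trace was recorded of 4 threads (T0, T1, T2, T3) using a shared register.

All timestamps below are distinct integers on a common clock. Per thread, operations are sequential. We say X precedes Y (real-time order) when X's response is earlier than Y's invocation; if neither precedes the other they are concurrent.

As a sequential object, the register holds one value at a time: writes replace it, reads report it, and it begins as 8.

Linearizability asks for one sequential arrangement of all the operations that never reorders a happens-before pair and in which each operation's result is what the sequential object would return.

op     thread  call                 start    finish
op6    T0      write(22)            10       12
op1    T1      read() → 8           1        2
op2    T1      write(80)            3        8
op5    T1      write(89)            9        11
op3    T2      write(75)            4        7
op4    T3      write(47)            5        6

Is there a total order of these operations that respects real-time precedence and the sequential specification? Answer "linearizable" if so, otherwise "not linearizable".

linearizable

one valid linearization: op1, op2, op3, op4, op5, op6
1. op1 read() → 8, leaving value 8
2. op2 write(80), leaving value 80
3. op3 write(75), leaving value 75
4. op4 write(47), leaving value 47
5. op5 write(89), leaving value 89
6. op6 write(22), leaving value 22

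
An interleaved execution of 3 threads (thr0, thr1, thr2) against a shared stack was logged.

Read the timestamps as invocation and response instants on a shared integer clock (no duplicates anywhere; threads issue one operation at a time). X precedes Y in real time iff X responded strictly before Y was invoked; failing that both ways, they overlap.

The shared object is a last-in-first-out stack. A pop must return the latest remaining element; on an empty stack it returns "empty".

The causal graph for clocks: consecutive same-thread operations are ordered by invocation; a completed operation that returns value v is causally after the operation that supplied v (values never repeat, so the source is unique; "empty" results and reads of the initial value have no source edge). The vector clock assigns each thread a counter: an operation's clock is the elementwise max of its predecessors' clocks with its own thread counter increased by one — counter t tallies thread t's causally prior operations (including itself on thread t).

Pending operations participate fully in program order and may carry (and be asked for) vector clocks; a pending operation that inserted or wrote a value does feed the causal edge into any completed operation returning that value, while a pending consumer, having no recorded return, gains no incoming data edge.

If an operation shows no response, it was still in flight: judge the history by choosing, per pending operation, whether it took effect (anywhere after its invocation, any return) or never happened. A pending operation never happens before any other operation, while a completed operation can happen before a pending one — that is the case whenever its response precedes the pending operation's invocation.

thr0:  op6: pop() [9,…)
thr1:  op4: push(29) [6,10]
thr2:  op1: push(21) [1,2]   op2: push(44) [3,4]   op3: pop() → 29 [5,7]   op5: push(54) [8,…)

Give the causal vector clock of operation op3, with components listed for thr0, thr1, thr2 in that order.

op1, invoked 1, has no incoming edges; only thr2's bump applies → (0, 0, 1)
op4, invoked 6, has no incoming edges; only thr1's bump applies → (0, 1, 0)
op6, invoked 9, has no incoming edges; only thr0's bump applies → (1, 0, 0)
VC(op2, invoked at 3): max of VC(op1)=(0, 0, 1), then +1 on thread thr2 → (0, 0, 2)
VC(op3, invoked at 5): max of VC(op2)=(0, 0, 2), VC(op4)=(0, 1, 0), then +1 on thread thr2 → (0, 1, 3)
VC(op5, invoked at 8): max of VC(op3)=(0, 1, 3), then +1 on thread thr2 → (0, 1, 4)
target: VC(op3) = (0, 1, 3)

(0, 1, 3)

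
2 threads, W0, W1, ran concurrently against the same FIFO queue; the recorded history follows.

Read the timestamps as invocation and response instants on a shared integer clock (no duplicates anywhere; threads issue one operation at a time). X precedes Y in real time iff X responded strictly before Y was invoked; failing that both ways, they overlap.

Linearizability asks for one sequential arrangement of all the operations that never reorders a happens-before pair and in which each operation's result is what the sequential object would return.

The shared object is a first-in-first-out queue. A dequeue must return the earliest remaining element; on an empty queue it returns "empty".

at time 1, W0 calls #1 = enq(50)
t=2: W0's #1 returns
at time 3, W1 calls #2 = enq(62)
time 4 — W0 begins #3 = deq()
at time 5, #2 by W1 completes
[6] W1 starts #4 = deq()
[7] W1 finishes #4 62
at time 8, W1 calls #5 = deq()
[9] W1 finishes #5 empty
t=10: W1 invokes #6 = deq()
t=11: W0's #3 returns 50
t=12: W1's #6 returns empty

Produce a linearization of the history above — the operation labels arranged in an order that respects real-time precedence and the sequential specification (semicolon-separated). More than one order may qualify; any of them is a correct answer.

after step 1 (#1 enq(50)): queue <50>
after step 2 (#2 enq(62)): queue <50,62>
after step 3 (#3 deq() → 50): queue <62>
after step 4 (#4 deq() → 62): queue <>
after step 5 (#5 deq() → empty): queue <>
after step 6 (#6 deq() → empty): queue <>

#1; #2; #3; #4; #5; #6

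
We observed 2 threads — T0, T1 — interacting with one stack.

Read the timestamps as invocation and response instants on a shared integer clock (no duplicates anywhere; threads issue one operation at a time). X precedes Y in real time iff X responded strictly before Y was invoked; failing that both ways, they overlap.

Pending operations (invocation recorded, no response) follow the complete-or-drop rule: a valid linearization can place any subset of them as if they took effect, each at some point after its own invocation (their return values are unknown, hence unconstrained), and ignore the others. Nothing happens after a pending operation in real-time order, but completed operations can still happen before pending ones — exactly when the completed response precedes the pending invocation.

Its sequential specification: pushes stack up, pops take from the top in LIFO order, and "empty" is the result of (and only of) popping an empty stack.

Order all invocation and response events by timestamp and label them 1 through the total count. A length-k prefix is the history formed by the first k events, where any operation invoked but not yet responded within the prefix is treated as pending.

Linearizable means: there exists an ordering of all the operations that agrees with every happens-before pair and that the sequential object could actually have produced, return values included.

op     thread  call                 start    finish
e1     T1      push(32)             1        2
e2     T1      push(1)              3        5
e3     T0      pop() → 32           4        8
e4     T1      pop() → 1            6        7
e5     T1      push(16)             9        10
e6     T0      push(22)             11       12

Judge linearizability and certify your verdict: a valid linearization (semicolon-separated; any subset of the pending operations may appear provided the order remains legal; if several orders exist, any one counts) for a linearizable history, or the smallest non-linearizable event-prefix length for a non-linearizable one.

after step 1 (e1 push(32)): stack <32>
after step 2 (e2 push(1)): stack <32,1>
after step 3 (e4 pop() → 1): stack <32>
after step 4 (e3 pop() → 32): stack <>
after step 5 (e5 push(16)): stack <16>
after step 6 (e6 push(22)): stack <16,22>

linearizable — witness: e1; e2; e4; e3; e5; e6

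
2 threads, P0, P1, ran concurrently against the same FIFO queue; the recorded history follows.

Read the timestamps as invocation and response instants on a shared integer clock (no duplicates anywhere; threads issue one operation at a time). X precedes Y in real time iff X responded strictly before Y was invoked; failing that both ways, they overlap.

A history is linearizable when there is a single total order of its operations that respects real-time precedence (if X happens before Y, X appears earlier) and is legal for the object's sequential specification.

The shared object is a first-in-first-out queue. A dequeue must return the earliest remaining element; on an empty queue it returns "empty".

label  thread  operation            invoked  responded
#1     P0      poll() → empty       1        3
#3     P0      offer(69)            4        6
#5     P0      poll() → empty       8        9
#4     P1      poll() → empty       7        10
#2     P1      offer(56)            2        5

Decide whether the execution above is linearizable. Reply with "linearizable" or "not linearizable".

the violation lands at event 9, #5's response at time 9: events 1..8 linearize, events 1..9 do not
4 completed operations, 3 real-time-consistent orders — every FIFO queue replay fails
include/drop combinations of the 1 pending operation (#4) were all tried; none helps
sample order #1, #2, #3, #5 (pending dropped) stalls at step 4 — #5 poll() → empty has no legal effect
sample order #1, #3, #2, #5 (pending dropped) stalls at step 4 — #5 poll() → empty has no legal effect

not linearizable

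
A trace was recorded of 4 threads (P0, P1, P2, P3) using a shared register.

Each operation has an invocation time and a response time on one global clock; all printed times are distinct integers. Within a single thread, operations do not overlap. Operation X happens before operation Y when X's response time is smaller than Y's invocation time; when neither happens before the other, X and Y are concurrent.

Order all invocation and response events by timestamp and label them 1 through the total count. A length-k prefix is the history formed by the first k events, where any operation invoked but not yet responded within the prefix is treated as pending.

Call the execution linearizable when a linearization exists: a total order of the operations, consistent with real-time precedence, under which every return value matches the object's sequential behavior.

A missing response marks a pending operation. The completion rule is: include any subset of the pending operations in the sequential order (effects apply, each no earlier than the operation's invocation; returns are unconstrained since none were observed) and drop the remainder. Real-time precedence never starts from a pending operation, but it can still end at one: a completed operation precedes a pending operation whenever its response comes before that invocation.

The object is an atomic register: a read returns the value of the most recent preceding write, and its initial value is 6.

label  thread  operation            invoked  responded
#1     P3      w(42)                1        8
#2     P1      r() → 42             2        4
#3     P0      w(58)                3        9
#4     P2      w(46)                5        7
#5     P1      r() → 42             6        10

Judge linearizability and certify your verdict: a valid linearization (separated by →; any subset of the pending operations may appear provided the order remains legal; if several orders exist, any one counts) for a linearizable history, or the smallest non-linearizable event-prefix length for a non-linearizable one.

linearizable — witness: #1 → #2 → #5 → #3 → #4

1. #1 w(42), leaving value 42
2. #2 r() → 42, leaving value 42
3. #5 r() → 42, leaving value 42
4. #3 w(58), leaving value 58
5. #4 w(46), leaving value 46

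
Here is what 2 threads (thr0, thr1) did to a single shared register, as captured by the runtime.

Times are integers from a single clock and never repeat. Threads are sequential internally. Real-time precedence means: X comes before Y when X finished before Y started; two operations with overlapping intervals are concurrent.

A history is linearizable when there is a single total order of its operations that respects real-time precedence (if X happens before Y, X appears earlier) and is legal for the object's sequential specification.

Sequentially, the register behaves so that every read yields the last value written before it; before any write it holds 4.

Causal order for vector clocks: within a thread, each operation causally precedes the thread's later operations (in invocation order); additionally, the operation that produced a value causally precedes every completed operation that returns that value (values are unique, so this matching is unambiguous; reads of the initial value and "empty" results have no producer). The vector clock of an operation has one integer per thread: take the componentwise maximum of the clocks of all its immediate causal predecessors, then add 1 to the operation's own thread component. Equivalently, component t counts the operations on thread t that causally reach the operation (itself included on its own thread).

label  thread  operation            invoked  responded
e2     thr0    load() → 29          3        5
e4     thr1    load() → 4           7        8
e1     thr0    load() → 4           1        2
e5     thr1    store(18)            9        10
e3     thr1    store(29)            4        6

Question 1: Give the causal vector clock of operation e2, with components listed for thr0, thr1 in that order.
(2, 1)

VC(e3, invoked at 4): no causal predecessors; +1 on thr1 → (0, 1)
VC(e1, invoked at 1): no causal predecessors; +1 on thr0 → (1, 0)
VC(e4, invoked at 7): max of VC(e3)=(0, 1), then +1 on thread thr1 → (0, 2)
VC(e5, invoked at 9): max of VC(e4)=(0, 2), then +1 on thread thr1 → (0, 3)
VC(e2, invoked at 3): max of VC(e1)=(1, 0), VC(e3)=(0, 1), then +1 on thread thr0 → (2, 1)
target: VC(e2) = (2, 1)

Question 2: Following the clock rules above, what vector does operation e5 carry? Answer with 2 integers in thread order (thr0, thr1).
(0, 3)

no predecessors for e3 (invoked 4): thr1 increments from zero → (0, 1)
no predecessors for e1 (invoked 1): thr0 increments from zero → (1, 0)
e4, invoked 7, takes VC(e3)=(0, 1) under max, adds 1 for thr1 → (0, 2)
e5, invoked 9, takes VC(e4)=(0, 2) under max, adds 1 for thr1 → (0, 3)
e2, invoked 3, takes VC(e1)=(1, 0), VC(e3)=(0, 1) under max, adds 1 for thr0 → (2, 1)
target: VC(e5) = (0, 3)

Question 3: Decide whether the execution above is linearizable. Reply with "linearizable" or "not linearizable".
not linearizable

events 1..7 are fine; event 8 — the response of e4 at time 8 — makes the prefix non-linearizable
no legal order exists: 2 real-time-consistent candidates over 4 completed register operations, all rejected
take e1, e2, e3, e4: step 2 already fails, because e2 load() → 29 cannot occur there
take e1, e3, e2, e4: step 4 already fails, because e4 load() → 4 cannot occur there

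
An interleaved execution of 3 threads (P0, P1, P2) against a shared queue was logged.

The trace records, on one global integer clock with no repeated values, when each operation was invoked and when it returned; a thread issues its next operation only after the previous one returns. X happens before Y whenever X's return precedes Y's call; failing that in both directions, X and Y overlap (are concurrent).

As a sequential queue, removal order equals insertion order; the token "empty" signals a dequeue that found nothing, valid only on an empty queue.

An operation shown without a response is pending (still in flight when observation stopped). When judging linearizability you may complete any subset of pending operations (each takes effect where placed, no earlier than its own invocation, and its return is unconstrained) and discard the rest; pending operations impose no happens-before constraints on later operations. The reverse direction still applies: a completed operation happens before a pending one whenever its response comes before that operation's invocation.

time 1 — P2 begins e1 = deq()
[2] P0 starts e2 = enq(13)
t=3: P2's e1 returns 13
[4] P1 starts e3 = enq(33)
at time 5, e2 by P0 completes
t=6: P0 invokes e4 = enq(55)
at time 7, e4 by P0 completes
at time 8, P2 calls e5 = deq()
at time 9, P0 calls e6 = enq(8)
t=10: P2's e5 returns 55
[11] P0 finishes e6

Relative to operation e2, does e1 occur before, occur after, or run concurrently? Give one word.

concurrent

e1 spans [1,3], e2 spans [2,5]
the intervals overlap in both directions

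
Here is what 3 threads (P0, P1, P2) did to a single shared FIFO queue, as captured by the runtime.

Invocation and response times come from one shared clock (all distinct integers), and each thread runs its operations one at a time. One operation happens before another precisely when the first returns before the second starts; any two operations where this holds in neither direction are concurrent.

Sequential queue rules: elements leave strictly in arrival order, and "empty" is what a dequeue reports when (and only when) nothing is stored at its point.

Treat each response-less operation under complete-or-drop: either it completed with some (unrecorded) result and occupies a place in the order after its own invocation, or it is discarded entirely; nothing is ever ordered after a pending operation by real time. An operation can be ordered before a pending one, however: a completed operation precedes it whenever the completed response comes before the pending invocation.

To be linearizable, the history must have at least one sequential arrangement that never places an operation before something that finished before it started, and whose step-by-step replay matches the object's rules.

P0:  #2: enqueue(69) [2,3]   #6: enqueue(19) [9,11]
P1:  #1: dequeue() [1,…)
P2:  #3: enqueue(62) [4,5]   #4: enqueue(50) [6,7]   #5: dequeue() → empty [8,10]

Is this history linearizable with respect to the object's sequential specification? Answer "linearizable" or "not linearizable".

not linearizable

through event 9 a valid linearization exists; event 10 (#5 responding at time 10) ends that
one real-time candidate order over the 4 completed operations — the FIFO queue replay rejects it
including or dropping the 2 pending operations (#1, #6) in any combination fails
one such order, #2, #3, #4, #5 (pending dropped), breaks at step 4 where #5 dequeue() → empty is illegal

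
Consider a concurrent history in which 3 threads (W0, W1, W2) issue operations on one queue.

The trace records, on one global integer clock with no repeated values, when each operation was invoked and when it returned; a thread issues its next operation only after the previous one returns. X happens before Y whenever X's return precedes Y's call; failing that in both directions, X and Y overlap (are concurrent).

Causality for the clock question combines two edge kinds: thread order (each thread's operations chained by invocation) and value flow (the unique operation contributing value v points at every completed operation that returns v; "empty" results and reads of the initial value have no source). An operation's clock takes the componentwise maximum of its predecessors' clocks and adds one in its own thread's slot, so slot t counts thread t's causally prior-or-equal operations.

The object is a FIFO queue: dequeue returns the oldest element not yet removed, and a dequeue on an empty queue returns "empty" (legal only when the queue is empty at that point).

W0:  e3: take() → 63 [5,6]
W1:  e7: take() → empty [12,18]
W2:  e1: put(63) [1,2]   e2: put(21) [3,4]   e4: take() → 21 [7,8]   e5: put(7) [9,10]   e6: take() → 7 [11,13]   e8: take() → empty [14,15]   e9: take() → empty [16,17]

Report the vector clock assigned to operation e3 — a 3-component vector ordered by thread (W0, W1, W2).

(1, 0, 1)

e1, invoked 1, has no incoming edges; only W2's bump applies → (0, 0, 1)
e7, invoked 12, has no incoming edges; only W1's bump applies → (0, 1, 0)
from VC(e1)=(0, 0, 1), e2 (invoked 3) maxes components and bumps W2 → (0, 0, 2)
from VC(e1)=(0, 0, 1), e3 (invoked 5) maxes components and bumps W0 → (1, 0, 1)
from VC(e2)=(0, 0, 2), e4 (invoked 7) maxes components and bumps W2 → (0, 0, 3)
from VC(e4)=(0, 0, 3), e5 (invoked 9) maxes components and bumps W2 → (0, 0, 4)
from VC(e5)=(0, 0, 4), e6 (invoked 11) maxes components and bumps W2 → (0, 0, 5)
from VC(e6)=(0, 0, 5), e8 (invoked 14) maxes components and bumps W2 → (0, 0, 6)
from VC(e8)=(0, 0, 6), e9 (invoked 16) maxes components and bumps W2 → (0, 0, 7)
target: VC(e3) = (1, 0, 1)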